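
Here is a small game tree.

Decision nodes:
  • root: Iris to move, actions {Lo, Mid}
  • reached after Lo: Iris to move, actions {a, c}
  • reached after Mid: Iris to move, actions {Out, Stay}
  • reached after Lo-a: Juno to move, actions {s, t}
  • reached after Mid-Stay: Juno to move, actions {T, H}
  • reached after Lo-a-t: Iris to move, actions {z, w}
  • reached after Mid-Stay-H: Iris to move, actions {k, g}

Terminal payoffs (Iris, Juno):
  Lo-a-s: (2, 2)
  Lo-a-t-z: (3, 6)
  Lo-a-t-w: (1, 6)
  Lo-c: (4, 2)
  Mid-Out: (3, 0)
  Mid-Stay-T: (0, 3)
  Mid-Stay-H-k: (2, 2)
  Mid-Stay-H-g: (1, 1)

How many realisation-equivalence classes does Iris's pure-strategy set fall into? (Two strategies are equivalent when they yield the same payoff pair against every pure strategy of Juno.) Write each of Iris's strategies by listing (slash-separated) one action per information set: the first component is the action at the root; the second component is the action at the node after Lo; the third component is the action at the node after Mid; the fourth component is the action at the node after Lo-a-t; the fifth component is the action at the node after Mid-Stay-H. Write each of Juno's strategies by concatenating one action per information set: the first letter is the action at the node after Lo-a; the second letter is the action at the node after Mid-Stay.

6

Iris has 32 pure strategies: Lo/a/Out/z/k, Lo/a/Out/z/g, Lo/a/Out/w/k, Lo/a/Out/w/g, Lo/a/Stay/z/k, Lo/a/Stay/z/g, Lo/a/Stay/w/k, Lo/a/Stay/w/g, Lo/c/Out/z/k, Lo/c/Out/z/g, Lo/c/Out/w/k, Lo/c/Out/w/g, Lo/c/Stay/z/k, Lo/c/Stay/z/g, Lo/c/Stay/w/k, Lo/c/Stay/w/g, Mid/a/Out/z/k, Mid/a/Out/z/g, Mid/a/Out/w/k, Mid/a/Out/w/g, Mid/a/Stay/z/k, Mid/a/Stay/z/g, Mid/a/Stay/w/k, Mid/a/Stay/w/g, Mid/c/Out/z/k, Mid/c/Out/z/g, Mid/c/Out/w/k, Mid/c/Out/w/g, Mid/c/Stay/z/k, Mid/c/Stay/z/g, Mid/c/Stay/w/k, Mid/c/Stay/w/g. Columns: sT, sH, tT, tH.
{Lo/a/Out/z/k, Lo/a/Out/z/g, Lo/a/Stay/z/k, Lo/a/Stay/z/g} → row (2,2) (2,2) (3,6) (3,6)
{Lo/a/Out/w/k, Lo/a/Out/w/g, Lo/a/Stay/w/k, Lo/a/Stay/w/g} → row (2,2) (2,2) (1,6) (1,6)
{Lo/c/Out/z/k, Lo/c/Out/z/g, Lo/c/Out/w/k, Lo/c/Out/w/g, Lo/c/Stay/z/k, Lo/c/Stay/z/g, Lo/c/Stay/w/k, Lo/c/Stay/w/g} → row (4,2) (4,2) (4,2) (4,2)
{Mid/a/Out/z/k, Mid/a/Out/z/g, Mid/a/Out/w/k, Mid/a/Out/w/g, Mid/c/Out/z/k, Mid/c/Out/z/g, Mid/c/Out/w/k, Mid/c/Out/w/g} → row (3,0) (3,0) (3,0) (3,0)
{Mid/a/Stay/z/k, Mid/a/Stay/w/k, Mid/c/Stay/z/k, Mid/c/Stay/w/k} → row (0,3) (2,2) (0,3) (2,2)
{Mid/a/Stay/z/g, Mid/a/Stay/w/g, Mid/c/Stay/z/g, Mid/c/Stay/w/g} → row (0,3) (1,1) (0,3) (1,1)
That's 6 distinct rows out of 32 strategies.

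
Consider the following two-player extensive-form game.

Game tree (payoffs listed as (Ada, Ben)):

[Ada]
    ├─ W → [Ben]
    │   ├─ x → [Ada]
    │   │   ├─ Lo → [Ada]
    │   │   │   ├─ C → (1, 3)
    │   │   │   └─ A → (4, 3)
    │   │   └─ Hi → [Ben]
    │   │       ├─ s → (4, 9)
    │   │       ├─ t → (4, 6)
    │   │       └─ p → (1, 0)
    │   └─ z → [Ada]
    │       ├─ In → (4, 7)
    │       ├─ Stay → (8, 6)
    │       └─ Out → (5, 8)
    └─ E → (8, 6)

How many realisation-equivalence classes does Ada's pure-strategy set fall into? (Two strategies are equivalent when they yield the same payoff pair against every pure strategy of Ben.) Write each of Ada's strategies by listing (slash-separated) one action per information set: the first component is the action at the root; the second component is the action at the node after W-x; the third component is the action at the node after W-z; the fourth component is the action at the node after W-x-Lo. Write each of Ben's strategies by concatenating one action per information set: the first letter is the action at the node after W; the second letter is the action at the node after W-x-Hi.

Ada has 24 pure strategies: W/Lo/In/C, W/Lo/In/A, W/Lo/Stay/C, W/Lo/Stay/A, W/Lo/Out/C, W/Lo/Out/A, W/Hi/In/C, W/Hi/In/A, W/Hi/Stay/C, W/Hi/Stay/A, W/Hi/Out/C, W/Hi/Out/A, E/Lo/In/C, E/Lo/In/A, E/Lo/Stay/C, E/Lo/Stay/A, E/Lo/Out/C, E/Lo/Out/A, E/Hi/In/C, E/Hi/In/A, E/Hi/Stay/C, E/Hi/Stay/A, E/Hi/Out/C, E/Hi/Out/A. Columns: xs, xt, xp, zs, zt, zp.
{W/Lo/In/C} → row (1,3) (1,3) (1,3) (4,7) (4,7) (4,7)
{W/Lo/In/A} → row (4,3) (4,3) (4,3) (4,7) (4,7) (4,7)
{W/Lo/Stay/C} → row (1,3) (1,3) (1,3) (8,6) (8,6) (8,6)
{W/Lo/Stay/A} → row (4,3) (4,3) (4,3) (8,6) (8,6) (8,6)
{W/Lo/Out/C} → row (1,3) (1,3) (1,3) (5,8) (5,8) (5,8)
{W/Lo/Out/A} → row (4,3) (4,3) (4,3) (5,8) (5,8) (5,8)
{W/Hi/In/C, W/Hi/In/A} → row (4,9) (4,6) (1,0) (4,7) (4,7) (4,7)
{W/Hi/Stay/C, W/Hi/Stay/A} → row (4,9) (4,6) (1,0) (8,6) (8,6) (8,6)
{W/Hi/Out/C, W/Hi/Out/A} → row (4,9) (4,6) (1,0) (5,8) (5,8) (5,8)
{E/Lo/In/C, E/Lo/In/A, E/Lo/Stay/C, E/Lo/Stay/A, E/Lo/Out/C, E/Lo/Out/A, E/Hi/In/C, E/Hi/In/A, E/Hi/Stay/C, E/Hi/Stay/A, E/Hi/Out/C, E/Hi/Out/A} → row (8,6) (8,6) (8,6) (8,6) (8,6) (8,6)
That's 10 distinct rows out of 24 strategies.

10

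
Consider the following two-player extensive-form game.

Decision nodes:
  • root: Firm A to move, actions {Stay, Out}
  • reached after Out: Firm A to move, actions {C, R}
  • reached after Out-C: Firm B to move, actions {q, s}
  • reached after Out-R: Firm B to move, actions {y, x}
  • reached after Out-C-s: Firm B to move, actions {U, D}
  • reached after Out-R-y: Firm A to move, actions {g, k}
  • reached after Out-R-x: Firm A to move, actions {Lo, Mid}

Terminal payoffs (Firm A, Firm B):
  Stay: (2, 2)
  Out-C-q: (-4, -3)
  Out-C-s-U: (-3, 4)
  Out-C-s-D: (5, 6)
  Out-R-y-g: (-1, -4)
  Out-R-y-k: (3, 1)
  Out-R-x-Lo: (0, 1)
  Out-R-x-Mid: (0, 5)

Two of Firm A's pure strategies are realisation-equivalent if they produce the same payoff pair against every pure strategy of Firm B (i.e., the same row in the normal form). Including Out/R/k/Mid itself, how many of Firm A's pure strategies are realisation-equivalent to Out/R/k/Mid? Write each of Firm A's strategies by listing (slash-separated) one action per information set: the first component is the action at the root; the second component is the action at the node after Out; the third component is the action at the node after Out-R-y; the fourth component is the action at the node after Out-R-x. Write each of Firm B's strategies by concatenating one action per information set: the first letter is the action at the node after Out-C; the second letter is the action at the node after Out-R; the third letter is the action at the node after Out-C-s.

Row for Out/R/k/Mid (columns qyU, qyD, qxU, qxD, syU, syD, sxU, sxD): (3,1) (3,1) (0,5) (0,5) (3,1) (3,1) (0,5) (0,5).
Every one of Firm A's information sets is on the play path for some reply by Firm B when Firm A follows Out/R/k/Mid.
Changing the action at any of them therefore changes at least one column, so only Out/R/k/Mid itself gives this row.

1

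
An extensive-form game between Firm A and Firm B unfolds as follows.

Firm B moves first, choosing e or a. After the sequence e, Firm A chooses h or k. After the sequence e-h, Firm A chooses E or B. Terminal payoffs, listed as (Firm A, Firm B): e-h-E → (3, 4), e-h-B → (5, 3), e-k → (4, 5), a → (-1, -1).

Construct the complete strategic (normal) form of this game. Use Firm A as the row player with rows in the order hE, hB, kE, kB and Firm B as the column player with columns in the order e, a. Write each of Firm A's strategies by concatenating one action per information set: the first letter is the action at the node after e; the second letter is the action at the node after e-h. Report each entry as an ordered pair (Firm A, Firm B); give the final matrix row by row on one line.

hE: (3,4) (-1,-1) | hB: (5,3) (-1,-1) | kE: (4,5) (-1,-1) | kB: (4,5) (-1,-1)

            e        a
  hE    (3,4)  (-1,-1)
  hB    (5,3)  (-1,-1)
  kE    (4,5)  (-1,-1)
  kB    (4,5)  (-1,-1)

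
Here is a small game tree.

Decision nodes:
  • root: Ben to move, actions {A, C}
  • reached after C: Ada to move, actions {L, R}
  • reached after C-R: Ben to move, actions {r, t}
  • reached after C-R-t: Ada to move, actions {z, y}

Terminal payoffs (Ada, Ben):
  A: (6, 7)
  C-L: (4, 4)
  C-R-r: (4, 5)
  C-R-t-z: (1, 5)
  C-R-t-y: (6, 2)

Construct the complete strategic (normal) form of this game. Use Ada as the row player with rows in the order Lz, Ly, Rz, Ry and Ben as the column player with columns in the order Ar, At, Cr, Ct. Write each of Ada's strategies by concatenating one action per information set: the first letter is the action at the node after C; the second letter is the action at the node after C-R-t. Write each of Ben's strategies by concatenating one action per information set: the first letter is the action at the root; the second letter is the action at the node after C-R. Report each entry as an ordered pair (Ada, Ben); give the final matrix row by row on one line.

           Ar       At       Cr       Ct
  Lz    (6,7)    (6,7)    (4,4)    (4,4)
  Ly    (6,7)    (6,7)    (4,4)    (4,4)
  Rz    (6,7)    (6,7)    (4,5)    (1,5)
  Ry    (6,7)    (6,7)    (4,5)    (6,2)

Lz: (6,7) (6,7) (4,4) (4,4) | Ly: (6,7) (6,7) (4,4) (4,4) | Rz: (6,7) (6,7) (4,5) (1,5) | Ry: (6,7) (6,7) (4,5) (6,2)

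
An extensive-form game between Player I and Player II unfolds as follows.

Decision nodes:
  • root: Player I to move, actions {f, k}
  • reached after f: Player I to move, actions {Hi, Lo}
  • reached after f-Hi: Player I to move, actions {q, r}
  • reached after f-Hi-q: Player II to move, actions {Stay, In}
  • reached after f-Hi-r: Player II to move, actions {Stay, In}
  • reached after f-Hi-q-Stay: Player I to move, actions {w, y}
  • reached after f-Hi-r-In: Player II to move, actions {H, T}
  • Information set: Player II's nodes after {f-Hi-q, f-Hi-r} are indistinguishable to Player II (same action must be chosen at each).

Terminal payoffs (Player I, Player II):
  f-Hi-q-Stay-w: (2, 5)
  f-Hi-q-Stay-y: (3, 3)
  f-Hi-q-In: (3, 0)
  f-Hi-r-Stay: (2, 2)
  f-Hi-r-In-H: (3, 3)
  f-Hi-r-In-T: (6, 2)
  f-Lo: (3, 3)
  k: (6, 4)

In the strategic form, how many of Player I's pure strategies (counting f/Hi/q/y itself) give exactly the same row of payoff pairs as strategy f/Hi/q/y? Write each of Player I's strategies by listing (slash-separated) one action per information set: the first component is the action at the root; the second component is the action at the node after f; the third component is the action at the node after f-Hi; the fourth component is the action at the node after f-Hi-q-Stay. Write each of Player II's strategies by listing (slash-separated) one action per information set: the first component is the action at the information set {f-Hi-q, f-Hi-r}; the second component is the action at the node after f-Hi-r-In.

Row for f/Hi/q/y (columns Stay/H, Stay/T, In/H, In/T): (3,3) (3,3) (3,0) (3,0).
Every one of Player I's information sets is on the play path for some reply by Player II when Player I follows f/Hi/q/y.
Changing the action at any of them therefore changes at least one column, so only f/Hi/q/y itself gives this row.

1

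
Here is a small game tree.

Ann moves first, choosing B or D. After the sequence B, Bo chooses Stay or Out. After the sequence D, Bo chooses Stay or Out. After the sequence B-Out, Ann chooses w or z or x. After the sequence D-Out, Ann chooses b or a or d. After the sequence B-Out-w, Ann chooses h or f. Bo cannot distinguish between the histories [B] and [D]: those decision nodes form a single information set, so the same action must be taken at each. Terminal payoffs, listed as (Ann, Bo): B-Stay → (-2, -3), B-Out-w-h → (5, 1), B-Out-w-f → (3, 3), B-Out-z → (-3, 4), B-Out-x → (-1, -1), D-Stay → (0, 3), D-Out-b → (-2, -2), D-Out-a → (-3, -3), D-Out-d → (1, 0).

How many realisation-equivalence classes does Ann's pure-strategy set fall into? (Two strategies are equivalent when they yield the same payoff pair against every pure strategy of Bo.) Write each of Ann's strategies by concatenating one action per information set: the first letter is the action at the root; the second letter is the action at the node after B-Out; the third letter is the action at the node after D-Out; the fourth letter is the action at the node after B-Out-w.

7

Ann has 36 pure strategies: Bwbh, Bwbf, Bwah, Bwaf, Bwdh, Bwdf, Bzbh, Bzbf, Bzah, Bzaf, Bzdh, Bzdf, Bxbh, Bxbf, Bxah, Bxaf, Bxdh, Bxdf, Dwbh, Dwbf, Dwah, Dwaf, Dwdh, Dwdf, Dzbh, Dzbf, Dzah, Dzaf, Dzdh, Dzdf, Dxbh, Dxbf, Dxah, Dxaf, Dxdh, Dxdf. Columns: Stay, Out.
{Bwbh, Bwah, Bwdh} → row (-2,-3) (5,1)
{Bwbf, Bwaf, Bwdf} → row (-2,-3) (3,3)
{Bzbh, Bzbf, Bzah, Bzaf, Bzdh, Bzdf} → row (-2,-3) (-3,4)
{Bxbh, Bxbf, Bxah, Bxaf, Bxdh, Bxdf} → row (-2,-3) (-1,-1)
{Dwbh, Dwbf, Dzbh, Dzbf, Dxbh, Dxbf} → row (0,3) (-2,-2)
{Dwah, Dwaf, Dzah, Dzaf, Dxah, Dxaf} → row (0,3) (-3,-3)
{Dwdh, Dwdf, Dzdh, Dzdf, Dxdh, Dxdf} → row (0,3) (1,0)
That's 7 distinct rows out of 36 strategies.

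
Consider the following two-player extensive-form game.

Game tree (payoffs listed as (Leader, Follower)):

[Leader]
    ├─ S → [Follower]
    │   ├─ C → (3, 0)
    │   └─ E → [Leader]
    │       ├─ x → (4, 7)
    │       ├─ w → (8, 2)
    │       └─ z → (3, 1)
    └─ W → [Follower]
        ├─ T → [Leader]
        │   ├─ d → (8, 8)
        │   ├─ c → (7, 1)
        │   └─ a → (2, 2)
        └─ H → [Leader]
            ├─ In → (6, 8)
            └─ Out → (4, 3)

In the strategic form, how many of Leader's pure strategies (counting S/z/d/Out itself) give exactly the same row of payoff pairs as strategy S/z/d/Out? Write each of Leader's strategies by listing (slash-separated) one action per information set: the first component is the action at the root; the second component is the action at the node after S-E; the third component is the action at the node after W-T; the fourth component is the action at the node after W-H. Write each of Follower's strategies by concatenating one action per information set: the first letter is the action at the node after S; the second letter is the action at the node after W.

6

Row for S/z/d/Out (columns CT, CH, ET, EH): (3,0) (3,0) (3,1) (3,1).
Under S/z/d/Out, Leader's choice at the node after W-T and at the node after W-H can never be reached regardless of what Follower does, so varying those choices leaves every outcome unchanged.
Holding the reachable choices fixed and varying the unreachable ones freely already gives 3 × 2 = 6 equivalent strategies.
No other strategy reproduces this row, so those 6 are the full class: S/z/d/In, S/z/d/Out, S/z/c/In, S/z/c/Out, S/z/a/In, S/z/a/Out.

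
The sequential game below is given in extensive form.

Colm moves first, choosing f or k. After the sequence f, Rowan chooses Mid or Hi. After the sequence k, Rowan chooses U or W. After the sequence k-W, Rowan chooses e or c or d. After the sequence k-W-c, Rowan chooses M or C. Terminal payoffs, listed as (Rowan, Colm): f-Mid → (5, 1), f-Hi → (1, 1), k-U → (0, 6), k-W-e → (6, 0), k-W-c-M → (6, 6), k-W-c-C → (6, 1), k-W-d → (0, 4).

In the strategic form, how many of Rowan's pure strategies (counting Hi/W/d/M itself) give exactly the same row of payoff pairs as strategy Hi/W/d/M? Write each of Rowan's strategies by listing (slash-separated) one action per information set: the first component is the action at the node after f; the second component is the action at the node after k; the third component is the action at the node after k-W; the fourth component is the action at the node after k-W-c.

2

Row for Hi/W/d/M (columns f, k): (1,1) (0,4).
Under Hi/W/d/M, Rowan's choice at the node after k-W-c can never be reached regardless of what Colm does, so varying those choices leaves every outcome unchanged.
Holding the reachable choices fixed and varying the unreachable one freely already gives 2 equivalent strategies.
No other strategy reproduces this row, so those 2 are the full class: Hi/W/d/M, Hi/W/d/C.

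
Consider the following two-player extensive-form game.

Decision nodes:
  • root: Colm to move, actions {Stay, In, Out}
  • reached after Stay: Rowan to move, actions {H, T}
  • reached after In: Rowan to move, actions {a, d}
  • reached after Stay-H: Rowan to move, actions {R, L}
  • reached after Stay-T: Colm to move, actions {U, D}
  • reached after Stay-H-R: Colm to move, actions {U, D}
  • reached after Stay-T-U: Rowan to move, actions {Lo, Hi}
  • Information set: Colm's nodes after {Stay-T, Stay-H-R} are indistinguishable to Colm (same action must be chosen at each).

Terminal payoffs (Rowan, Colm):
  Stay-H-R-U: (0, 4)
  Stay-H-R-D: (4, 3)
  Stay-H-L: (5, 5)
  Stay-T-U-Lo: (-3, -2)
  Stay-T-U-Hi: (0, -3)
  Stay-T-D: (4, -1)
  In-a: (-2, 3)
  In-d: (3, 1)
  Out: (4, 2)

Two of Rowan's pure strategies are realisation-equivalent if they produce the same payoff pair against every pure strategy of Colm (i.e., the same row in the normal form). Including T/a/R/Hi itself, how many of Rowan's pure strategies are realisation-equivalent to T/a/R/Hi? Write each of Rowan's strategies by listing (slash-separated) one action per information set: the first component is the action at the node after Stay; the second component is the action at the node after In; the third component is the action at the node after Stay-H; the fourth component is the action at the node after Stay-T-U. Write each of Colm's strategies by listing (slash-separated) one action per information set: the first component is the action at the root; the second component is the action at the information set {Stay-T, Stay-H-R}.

2

Row for T/a/R/Hi (columns Stay/U, Stay/D, In/U, In/D, Out/U, Out/D): (0,-3) (4,-1) (-2,3) (-2,3) (4,2) (4,2).
Under T/a/R/Hi, Rowan's choice at the node after Stay-H can never be reached regardless of what Colm does, so varying those choices leaves every outcome unchanged.
Holding the reachable choices fixed and varying the unreachable one freely already gives 2 equivalent strategies.
No other strategy reproduces this row, so those 2 are the full class: T/a/R/Hi, T/a/L/Hi.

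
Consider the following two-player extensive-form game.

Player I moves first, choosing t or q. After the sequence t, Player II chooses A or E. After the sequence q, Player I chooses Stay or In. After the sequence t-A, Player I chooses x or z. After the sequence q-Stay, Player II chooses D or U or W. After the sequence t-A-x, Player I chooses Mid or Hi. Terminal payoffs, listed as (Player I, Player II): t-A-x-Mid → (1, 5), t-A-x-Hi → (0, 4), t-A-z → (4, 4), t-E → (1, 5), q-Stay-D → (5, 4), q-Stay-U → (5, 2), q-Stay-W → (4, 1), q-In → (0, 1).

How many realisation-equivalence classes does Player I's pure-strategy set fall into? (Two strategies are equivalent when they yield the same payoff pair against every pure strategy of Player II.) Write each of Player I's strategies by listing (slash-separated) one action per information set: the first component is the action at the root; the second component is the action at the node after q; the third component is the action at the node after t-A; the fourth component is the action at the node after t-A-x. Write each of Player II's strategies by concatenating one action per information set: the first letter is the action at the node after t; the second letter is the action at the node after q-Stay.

5

Player I has 16 pure strategies: t/Stay/x/Mid, t/Stay/x/Hi, t/Stay/z/Mid, t/Stay/z/Hi, t/In/x/Mid, t/In/x/Hi, t/In/z/Mid, t/In/z/Hi, q/Stay/x/Mid, q/Stay/x/Hi, q/Stay/z/Mid, q/Stay/z/Hi, q/In/x/Mid, q/In/x/Hi, q/In/z/Mid, q/In/z/Hi. Columns: AD, AU, AW, ED, EU, EW.
{t/Stay/x/Mid, t/In/x/Mid} → row (1,5) (1,5) (1,5) (1,5) (1,5) (1,5)
{t/Stay/x/Hi, t/In/x/Hi} → row (0,4) (0,4) (0,4) (1,5) (1,5) (1,5)
{t/Stay/z/Mid, t/Stay/z/Hi, t/In/z/Mid, t/In/z/Hi} → row (4,4) (4,4) (4,4) (1,5) (1,5) (1,5)
{q/Stay/x/Mid, q/Stay/x/Hi, q/Stay/z/Mid, q/Stay/z/Hi} → row (5,4) (5,2) (4,1) (5,4) (5,2) (4,1)
{q/In/x/Mid, q/In/x/Hi, q/In/z/Mid, q/In/z/Hi} → row (0,1) (0,1) (0,1) (0,1) (0,1) (0,1)
That's 5 distinct rows out of 16 strategies.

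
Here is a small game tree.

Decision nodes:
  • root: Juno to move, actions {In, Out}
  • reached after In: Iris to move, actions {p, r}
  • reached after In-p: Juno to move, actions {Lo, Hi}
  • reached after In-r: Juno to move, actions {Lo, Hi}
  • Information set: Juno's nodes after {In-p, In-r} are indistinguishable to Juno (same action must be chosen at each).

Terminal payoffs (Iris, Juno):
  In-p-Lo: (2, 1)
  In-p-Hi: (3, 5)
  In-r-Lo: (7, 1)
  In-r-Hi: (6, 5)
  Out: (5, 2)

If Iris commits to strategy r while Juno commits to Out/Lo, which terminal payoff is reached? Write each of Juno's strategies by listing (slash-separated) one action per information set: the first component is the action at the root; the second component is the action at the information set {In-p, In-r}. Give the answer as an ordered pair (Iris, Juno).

Trace the play path from the root:
  Juno plays Out
→ terminal payoff (5, 2).
(Iris's choice at the node after In is never reached on this path, so it doesn't affect the outcome.)

(5, 2)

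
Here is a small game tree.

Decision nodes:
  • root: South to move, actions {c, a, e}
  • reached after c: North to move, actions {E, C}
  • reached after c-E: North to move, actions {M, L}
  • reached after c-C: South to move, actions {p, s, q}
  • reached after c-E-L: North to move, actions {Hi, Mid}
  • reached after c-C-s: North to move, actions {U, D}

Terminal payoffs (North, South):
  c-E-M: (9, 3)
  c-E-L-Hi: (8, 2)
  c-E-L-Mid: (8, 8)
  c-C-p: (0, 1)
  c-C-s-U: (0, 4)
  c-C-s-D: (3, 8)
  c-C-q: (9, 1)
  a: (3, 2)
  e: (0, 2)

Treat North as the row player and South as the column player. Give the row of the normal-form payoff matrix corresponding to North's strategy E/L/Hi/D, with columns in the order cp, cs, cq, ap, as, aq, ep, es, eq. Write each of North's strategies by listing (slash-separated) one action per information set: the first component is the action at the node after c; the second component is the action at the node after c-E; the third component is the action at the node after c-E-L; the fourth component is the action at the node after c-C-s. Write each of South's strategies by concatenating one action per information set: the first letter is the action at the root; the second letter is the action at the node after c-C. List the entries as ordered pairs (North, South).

vs cp: South plays c → North plays E at [c] → North plays L at [c-E] → North plays Hi at [c-E-L] → (8, 2)
vs cs: South plays c → North plays E at [c] → North plays L at [c-E] → North plays Hi at [c-E-L] → (8, 2)
vs cq: South plays c → North plays E at [c] → North plays L at [c-E] → North plays Hi at [c-E-L] → (8, 2)
vs ap: South plays a → (3, 2)
vs as: South plays a → (3, 2)
vs aq: South plays a → (3, 2)
vs ep: South plays e → (0, 2)
vs es: South plays e → (0, 2)
vs eq: South plays e → (0, 2)

(8,2) (8,2) (8,2) (3,2) (3,2) (3,2) (0,2) (0,2) (0,2)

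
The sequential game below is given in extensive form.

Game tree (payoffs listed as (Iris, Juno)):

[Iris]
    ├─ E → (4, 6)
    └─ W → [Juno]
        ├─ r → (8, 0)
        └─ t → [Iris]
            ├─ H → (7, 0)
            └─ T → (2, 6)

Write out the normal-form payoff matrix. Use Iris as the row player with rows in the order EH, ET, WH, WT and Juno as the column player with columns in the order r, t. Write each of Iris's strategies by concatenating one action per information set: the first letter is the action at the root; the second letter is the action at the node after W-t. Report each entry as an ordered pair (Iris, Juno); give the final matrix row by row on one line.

EH: (4,6) (4,6) | ET: (4,6) (4,6) | WH: (8,0) (7,0) | WT: (8,0) (2,6)

Row EH: r→(4,6), t→(4,6)
Row ET: r→(4,6), t→(4,6)
Row WH: r→(8,0), t→(7,0)
Row WT: r→(8,0), t→(2,6)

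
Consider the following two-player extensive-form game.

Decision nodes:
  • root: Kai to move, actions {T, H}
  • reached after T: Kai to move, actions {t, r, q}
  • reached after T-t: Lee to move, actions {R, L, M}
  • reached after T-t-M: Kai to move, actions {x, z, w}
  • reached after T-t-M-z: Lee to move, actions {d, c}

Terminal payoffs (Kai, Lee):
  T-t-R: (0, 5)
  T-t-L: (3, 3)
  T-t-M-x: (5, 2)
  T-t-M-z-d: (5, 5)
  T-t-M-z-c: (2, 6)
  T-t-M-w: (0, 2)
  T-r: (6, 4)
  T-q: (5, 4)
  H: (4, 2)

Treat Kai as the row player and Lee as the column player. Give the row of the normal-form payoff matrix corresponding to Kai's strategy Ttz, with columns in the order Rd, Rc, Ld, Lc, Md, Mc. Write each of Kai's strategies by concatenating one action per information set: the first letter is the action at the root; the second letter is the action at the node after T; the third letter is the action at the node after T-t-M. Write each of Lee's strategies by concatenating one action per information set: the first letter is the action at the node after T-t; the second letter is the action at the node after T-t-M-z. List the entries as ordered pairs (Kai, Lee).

vs Rd: Kai plays T → Kai plays t at [T] → Lee plays R at [T-t] → (0, 5)
vs Rc: Kai plays T → Kai plays t at [T] → Lee plays R at [T-t] → (0, 5)
vs Ld: Kai plays T → Kai plays t at [T] → Lee plays L at [T-t] → (3, 3)
vs Lc: Kai plays T → Kai plays t at [T] → Lee plays L at [T-t] → (3, 3)
vs Md: Kai plays T → Kai plays t at [T] → Lee plays M at [T-t] → Kai plays z at [T-t-M] → Lee plays d at [T-t-M-z] → (5, 5)
vs Mc: Kai plays T → Kai plays t at [T] → Lee plays M at [T-t] → Kai plays z at [T-t-M] → Lee plays c at [T-t-M-z] → (2, 6)

(0,5) (0,5) (3,3) (3,3) (5,5) (2,6)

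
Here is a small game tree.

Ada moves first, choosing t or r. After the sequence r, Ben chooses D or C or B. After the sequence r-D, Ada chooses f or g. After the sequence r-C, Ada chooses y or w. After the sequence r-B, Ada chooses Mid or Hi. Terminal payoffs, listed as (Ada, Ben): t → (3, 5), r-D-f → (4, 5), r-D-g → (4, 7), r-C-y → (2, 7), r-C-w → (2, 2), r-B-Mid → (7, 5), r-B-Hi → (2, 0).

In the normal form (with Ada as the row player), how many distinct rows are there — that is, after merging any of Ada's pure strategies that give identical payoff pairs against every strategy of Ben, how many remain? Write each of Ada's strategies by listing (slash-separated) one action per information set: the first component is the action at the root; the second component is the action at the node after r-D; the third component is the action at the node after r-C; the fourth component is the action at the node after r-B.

Ada has 16 pure strategies: t/f/y/Mid, t/f/y/Hi, t/f/w/Mid, t/f/w/Hi, t/g/y/Mid, t/g/y/Hi, t/g/w/Mid, t/g/w/Hi, r/f/y/Mid, r/f/y/Hi, r/f/w/Mid, r/f/w/Hi, r/g/y/Mid, r/g/y/Hi, r/g/w/Mid, r/g/w/Hi. Columns: D, C, B.
{t/f/y/Mid, t/f/y/Hi, t/f/w/Mid, t/f/w/Hi, t/g/y/Mid, t/g/y/Hi, t/g/w/Mid, t/g/w/Hi} → row (3,5) (3,5) (3,5)
{r/f/y/Mid} → row (4,5) (2,7) (7,5)
{r/f/y/Hi} → row (4,5) (2,7) (2,0)
{r/f/w/Mid} → row (4,5) (2,2) (7,5)
{r/f/w/Hi} → row (4,5) (2,2) (2,0)
{r/g/y/Mid} → row (4,7) (2,7) (7,5)
{r/g/y/Hi} → row (4,7) (2,7) (2,0)
{r/g/w/Mid} → row (4,7) (2,2) (7,5)
{r/g/w/Hi} → row (4,7) (2,2) (2,0)
That's 9 distinct rows out of 16 strategies.

9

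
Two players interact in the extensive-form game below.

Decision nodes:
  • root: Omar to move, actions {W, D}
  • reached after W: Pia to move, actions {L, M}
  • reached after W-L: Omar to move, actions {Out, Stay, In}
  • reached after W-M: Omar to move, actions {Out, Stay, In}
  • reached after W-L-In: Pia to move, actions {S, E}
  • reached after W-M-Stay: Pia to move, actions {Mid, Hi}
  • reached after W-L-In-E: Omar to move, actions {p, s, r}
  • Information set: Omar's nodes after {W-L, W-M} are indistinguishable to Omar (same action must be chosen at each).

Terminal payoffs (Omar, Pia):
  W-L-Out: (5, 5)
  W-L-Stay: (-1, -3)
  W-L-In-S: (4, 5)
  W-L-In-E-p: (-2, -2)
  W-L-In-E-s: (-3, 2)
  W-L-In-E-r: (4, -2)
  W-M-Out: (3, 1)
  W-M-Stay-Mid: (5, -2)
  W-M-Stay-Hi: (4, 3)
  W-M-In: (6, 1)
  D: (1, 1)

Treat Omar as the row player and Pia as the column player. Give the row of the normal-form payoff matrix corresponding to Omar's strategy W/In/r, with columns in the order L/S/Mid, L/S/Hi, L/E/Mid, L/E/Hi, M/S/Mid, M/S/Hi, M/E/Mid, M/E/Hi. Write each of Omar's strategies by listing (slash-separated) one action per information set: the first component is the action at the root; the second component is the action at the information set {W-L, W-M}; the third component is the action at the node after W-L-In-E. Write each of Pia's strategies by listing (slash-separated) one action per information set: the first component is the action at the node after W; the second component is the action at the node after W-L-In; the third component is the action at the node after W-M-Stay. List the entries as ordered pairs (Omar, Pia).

(4,5) (4,5) (4,-2) (4,-2) (6,1) (6,1) (6,1) (6,1)

vs L/S/Mid: Omar plays W → Pia plays L at [W] → Omar plays In at [W-L] → Pia plays S at [W-L-In] → (4, 5)
vs L/S/Hi: Omar plays W → Pia plays L at [W] → Omar plays In at [W-L] → Pia plays S at [W-L-In] → (4, 5)
vs L/E/Mid: Omar plays W → Pia plays L at [W] → Omar plays In at [W-L] → Pia plays E at [W-L-In] → Omar plays r at [W-L-In-E] → (4, -2)
vs L/E/Hi: Omar plays W → Pia plays L at [W] → Omar plays In at [W-L] → Pia plays E at [W-L-In] → Omar plays r at [W-L-In-E] → (4, -2)
vs M/S/Mid: Omar plays W → Pia plays M at [W] → Omar plays In at [W-M] → (6, 1)
vs M/S/Hi: Omar plays W → Pia plays M at [W] → Omar plays In at [W-M] → (6, 1)
vs M/E/Mid: Omar plays W → Pia plays M at [W] → Omar plays In at [W-M] → (6, 1)
vs M/E/Hi: Omar plays W → Pia plays M at [W] → Omar plays In at [W-M] → (6, 1)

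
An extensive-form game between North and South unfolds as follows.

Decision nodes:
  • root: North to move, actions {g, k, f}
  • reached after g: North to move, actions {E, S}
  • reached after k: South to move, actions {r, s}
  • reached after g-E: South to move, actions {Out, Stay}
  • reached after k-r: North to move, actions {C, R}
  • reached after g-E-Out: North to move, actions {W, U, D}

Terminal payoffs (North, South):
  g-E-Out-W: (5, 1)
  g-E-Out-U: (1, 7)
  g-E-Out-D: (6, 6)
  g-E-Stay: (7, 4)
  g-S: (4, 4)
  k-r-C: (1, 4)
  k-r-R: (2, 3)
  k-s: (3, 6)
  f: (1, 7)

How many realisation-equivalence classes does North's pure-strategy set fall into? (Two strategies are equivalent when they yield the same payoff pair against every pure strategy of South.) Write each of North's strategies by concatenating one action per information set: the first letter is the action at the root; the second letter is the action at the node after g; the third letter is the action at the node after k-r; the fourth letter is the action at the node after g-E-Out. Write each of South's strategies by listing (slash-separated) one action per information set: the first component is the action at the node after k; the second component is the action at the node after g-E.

North has 36 pure strategies: gECW, gECU, gECD, gERW, gERU, gERD, gSCW, gSCU, gSCD, gSRW, gSRU, gSRD, kECW, kECU, kECD, kERW, kERU, kERD, kSCW, kSCU, kSCD, kSRW, kSRU, kSRD, fECW, fECU, fECD, fERW, fERU, fERD, fSCW, fSCU, fSCD, fSRW, fSRU, fSRD. Columns: r/Out, r/Stay, s/Out, s/Stay.
{gECW, gERW} → row (5,1) (7,4) (5,1) (7,4)
{gECU, gERU} → row (1,7) (7,4) (1,7) (7,4)
{gECD, gERD} → row (6,6) (7,4) (6,6) (7,4)
{gSCW, gSCU, gSCD, gSRW, gSRU, gSRD} → row (4,4) (4,4) (4,4) (4,4)
{kECW, kECU, kECD, kSCW, kSCU, kSCD} → row (1,4) (1,4) (3,6) (3,6)
{kERW, kERU, kERD, kSRW, kSRU, kSRD} → row (2,3) (2,3) (3,6) (3,6)
{fECW, fECU, fECD, fERW, fERU, fERD, fSCW, fSCU, fSCD, fSRW, fSRU, fSRD} → row (1,7) (1,7) (1,7) (1,7)
That's 7 distinct rows out of 36 strategies.

7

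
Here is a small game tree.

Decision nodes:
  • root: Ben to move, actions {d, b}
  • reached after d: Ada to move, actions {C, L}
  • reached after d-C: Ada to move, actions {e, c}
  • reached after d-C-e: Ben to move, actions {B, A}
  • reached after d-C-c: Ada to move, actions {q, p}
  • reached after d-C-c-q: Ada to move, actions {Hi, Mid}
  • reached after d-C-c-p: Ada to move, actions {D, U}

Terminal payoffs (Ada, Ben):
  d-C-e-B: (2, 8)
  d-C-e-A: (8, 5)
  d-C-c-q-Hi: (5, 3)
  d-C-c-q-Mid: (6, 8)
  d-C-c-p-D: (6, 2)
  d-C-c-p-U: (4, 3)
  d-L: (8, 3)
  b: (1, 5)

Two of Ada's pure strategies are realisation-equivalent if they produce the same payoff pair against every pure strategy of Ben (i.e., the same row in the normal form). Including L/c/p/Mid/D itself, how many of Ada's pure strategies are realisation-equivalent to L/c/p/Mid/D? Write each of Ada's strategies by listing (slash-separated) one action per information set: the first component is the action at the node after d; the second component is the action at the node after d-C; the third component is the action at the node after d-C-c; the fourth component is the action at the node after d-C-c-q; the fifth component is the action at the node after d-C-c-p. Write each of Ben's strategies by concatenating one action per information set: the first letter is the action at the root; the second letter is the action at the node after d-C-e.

16

Row for L/c/p/Mid/D (columns dB, dA, bB, bA): (8,3) (8,3) (1,5) (1,5).
Under L/c/p/Mid/D, Ada's choice at the node after d-C and at the node after d-C-c and at the node after d-C-c-q and at the node after d-C-c-p can never be reached regardless of what Ben does, so varying those choices leaves every outcome unchanged.
Holding the reachable choices fixed and varying the unreachable ones freely already gives 2 × 2 × 2 × 2 = 16 equivalent strategies.
No other strategy reproduces this row, so those 16 are the full class: L/e/q/Hi/D, L/e/q/Hi/U, L/e/q/Mid/D, L/e/q/Mid/U, L/e/p/Hi/D, L/e/p/Hi/U, L/e/p/Mid/D, L/e/p/Mid/U, L/c/q/Hi/D, L/c/q/Hi/U, L/c/q/Mid/D, L/c/q/Mid/U, L/c/p/Hi/D, L/c/p/Hi/U, L/c/p/Mid/D, L/c/p/Mid/U.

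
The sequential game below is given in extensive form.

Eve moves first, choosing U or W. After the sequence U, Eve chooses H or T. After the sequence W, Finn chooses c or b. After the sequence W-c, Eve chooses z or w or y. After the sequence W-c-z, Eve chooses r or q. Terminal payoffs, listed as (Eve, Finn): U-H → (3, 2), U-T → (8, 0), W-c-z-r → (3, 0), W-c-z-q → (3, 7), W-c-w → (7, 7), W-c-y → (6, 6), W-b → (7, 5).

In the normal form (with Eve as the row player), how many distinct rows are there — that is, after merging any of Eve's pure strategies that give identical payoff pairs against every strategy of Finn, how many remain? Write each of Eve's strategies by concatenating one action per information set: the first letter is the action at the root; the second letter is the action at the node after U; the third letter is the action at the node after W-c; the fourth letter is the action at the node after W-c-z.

Eve has 24 pure strategies: UHzr, UHzq, UHwr, UHwq, UHyr, UHyq, UTzr, UTzq, UTwr, UTwq, UTyr, UTyq, WHzr, WHzq, WHwr, WHwq, WHyr, WHyq, WTzr, WTzq, WTwr, WTwq, WTyr, WTyq. Columns: c, b.
{UHzr, UHzq, UHwr, UHwq, UHyr, UHyq} → row (3,2) (3,2)
{UTzr, UTzq, UTwr, UTwq, UTyr, UTyq} → row (8,0) (8,0)
{WHzr, WTzr} → row (3,0) (7,5)
{WHzq, WTzq} → row (3,7) (7,5)
{WHwr, WHwq, WTwr, WTwq} → row (7,7) (7,5)
{WHyr, WHyq, WTyr, WTyq} → row (6,6) (7,5)
That's 6 distinct rows out of 24 strategies.

6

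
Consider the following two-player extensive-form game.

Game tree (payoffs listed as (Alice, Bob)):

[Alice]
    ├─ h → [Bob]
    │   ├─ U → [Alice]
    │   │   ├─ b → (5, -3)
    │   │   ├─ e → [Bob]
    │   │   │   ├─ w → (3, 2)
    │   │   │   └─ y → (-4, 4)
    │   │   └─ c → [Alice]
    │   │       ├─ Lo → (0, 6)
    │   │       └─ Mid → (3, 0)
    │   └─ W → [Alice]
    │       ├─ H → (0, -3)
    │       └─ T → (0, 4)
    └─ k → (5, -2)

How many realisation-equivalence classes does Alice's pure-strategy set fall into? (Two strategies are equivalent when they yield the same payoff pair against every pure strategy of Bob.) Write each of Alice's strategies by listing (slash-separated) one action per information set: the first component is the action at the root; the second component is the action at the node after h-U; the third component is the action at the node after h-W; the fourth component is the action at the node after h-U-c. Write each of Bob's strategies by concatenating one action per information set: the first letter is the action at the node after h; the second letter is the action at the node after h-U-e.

Alice has 24 pure strategies: h/b/H/Lo, h/b/H/Mid, h/b/T/Lo, h/b/T/Mid, h/e/H/Lo, h/e/H/Mid, h/e/T/Lo, h/e/T/Mid, h/c/H/Lo, h/c/H/Mid, h/c/T/Lo, h/c/T/Mid, k/b/H/Lo, k/b/H/Mid, k/b/T/Lo, k/b/T/Mid, k/e/H/Lo, k/e/H/Mid, k/e/T/Lo, k/e/T/Mid, k/c/H/Lo, k/c/H/Mid, k/c/T/Lo, k/c/T/Mid. Columns: Uw, Uy, Ww, Wy.
{h/b/H/Lo, h/b/H/Mid} → row (5,-3) (5,-3) (0,-3) (0,-3)
{h/b/T/Lo, h/b/T/Mid} → row (5,-3) (5,-3) (0,4) (0,4)
{h/e/H/Lo, h/e/H/Mid} → row (3,2) (-4,4) (0,-3) (0,-3)
{h/e/T/Lo, h/e/T/Mid} → row (3,2) (-4,4) (0,4) (0,4)
{h/c/H/Lo} → row (0,6) (0,6) (0,-3) (0,-3)
{h/c/H/Mid} → row (3,0) (3,0) (0,-3) (0,-3)
{h/c/T/Lo} → row (0,6) (0,6) (0,4) (0,4)
{h/c/T/Mid} → row (3,0) (3,0) (0,4) (0,4)
{k/b/H/Lo, k/b/H/Mid, k/b/T/Lo, k/b/T/Mid, k/e/H/Lo, k/e/H/Mid, k/e/T/Lo, k/e/T/Mid, k/c/H/Lo, k/c/H/Mid, k/c/T/Lo, k/c/T/Mid} → row (5,-2) (5,-2) (5,-2) (5,-2)
That's 9 distinct rows out of 24 strategies.

9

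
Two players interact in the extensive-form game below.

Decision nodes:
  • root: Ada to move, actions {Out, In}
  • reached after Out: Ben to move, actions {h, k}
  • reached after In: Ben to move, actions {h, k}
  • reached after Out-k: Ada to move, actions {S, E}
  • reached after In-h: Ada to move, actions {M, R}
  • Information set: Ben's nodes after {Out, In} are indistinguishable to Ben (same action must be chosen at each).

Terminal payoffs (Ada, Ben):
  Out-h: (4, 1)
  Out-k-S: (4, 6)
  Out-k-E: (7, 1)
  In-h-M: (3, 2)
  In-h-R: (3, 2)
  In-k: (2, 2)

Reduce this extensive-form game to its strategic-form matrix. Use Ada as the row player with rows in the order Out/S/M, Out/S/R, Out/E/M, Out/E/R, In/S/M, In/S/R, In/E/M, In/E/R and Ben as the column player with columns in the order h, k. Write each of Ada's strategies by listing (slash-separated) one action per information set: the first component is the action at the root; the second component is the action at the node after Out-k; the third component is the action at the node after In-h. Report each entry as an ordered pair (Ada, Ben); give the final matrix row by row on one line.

Row Out/S/M: h→(4,1), k→(4,6)
Row Out/S/R: h→(4,1), k→(4,6)
Row Out/E/M: h→(4,1), k→(7,1)
Row Out/E/R: h→(4,1), k→(7,1)
Row In/S/M: h→(3,2), k→(2,2)
Row In/S/R: h→(3,2), k→(2,2)
Row In/E/M: h→(3,2), k→(2,2)
Row In/E/R: h→(3,2), k→(2,2)

Out/S/M: (4,1) (4,6) | Out/S/R: (4,1) (4,6) | Out/E/M: (4,1) (7,1) | Out/E/R: (4,1) (7,1) | In/S/M: (3,2) (2,2) | In/S/R: (3,2) (2,2) | In/E/M: (3,2) (2,2) | In/E/R: (3,2) (2,2)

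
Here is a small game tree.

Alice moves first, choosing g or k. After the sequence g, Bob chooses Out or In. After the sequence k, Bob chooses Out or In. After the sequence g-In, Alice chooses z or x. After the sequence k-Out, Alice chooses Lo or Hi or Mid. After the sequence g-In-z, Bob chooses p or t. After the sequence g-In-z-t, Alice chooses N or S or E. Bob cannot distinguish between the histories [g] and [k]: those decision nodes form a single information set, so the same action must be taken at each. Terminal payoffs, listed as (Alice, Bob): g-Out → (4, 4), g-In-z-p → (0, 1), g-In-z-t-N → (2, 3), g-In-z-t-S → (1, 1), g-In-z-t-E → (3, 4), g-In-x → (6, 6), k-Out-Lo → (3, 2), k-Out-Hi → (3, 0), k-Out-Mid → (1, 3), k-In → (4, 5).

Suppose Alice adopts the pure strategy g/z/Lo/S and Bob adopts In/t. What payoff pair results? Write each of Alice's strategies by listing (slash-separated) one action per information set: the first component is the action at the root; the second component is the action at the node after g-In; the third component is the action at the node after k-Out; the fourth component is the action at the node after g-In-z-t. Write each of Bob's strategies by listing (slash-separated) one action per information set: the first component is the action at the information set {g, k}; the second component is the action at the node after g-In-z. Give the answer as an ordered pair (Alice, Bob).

(1, 1)

Trace the play path from the root:
  Alice plays g
  Bob plays In at [g]
  Alice plays z at [g-In]
  Bob plays t at [g-In-z]
  Alice plays S at [g-In-z-t]
→ terminal payoff (1, 1).
(Alice's choice at the node after k-Out is never reached on this path, so it doesn't affect the outcome.)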